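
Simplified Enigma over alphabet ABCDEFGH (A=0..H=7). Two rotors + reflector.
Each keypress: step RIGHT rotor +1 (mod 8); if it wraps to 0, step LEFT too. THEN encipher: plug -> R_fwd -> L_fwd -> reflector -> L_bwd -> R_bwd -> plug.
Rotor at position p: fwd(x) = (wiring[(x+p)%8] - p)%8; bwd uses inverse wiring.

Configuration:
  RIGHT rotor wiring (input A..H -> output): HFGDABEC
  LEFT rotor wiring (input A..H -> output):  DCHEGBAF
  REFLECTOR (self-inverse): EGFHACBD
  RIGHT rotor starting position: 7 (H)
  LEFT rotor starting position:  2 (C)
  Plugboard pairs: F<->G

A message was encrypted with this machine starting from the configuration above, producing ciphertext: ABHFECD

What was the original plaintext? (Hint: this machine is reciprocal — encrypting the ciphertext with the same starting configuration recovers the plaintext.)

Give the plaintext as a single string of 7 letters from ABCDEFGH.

Answer: BDAAABG

Derivation:
Char 1 ('A'): step: R->0, L->3 (L advanced); A->plug->A->R->H->L->E->refl->A->L'->F->R'->B->plug->B
Char 2 ('B'): step: R->1, L=3; B->plug->B->R->F->L->A->refl->E->L'->H->R'->D->plug->D
Char 3 ('H'): step: R->2, L=3; H->plug->H->R->D->L->F->refl->C->L'->E->R'->A->plug->A
Char 4 ('F'): step: R->3, L=3; F->plug->G->R->C->L->G->refl->B->L'->A->R'->A->plug->A
Char 5 ('E'): step: R->4, L=3; E->plug->E->R->D->L->F->refl->C->L'->E->R'->A->plug->A
Char 6 ('C'): step: R->5, L=3; C->plug->C->R->F->L->A->refl->E->L'->H->R'->B->plug->B
Char 7 ('D'): step: R->6, L=3; D->plug->D->R->H->L->E->refl->A->L'->F->R'->F->plug->G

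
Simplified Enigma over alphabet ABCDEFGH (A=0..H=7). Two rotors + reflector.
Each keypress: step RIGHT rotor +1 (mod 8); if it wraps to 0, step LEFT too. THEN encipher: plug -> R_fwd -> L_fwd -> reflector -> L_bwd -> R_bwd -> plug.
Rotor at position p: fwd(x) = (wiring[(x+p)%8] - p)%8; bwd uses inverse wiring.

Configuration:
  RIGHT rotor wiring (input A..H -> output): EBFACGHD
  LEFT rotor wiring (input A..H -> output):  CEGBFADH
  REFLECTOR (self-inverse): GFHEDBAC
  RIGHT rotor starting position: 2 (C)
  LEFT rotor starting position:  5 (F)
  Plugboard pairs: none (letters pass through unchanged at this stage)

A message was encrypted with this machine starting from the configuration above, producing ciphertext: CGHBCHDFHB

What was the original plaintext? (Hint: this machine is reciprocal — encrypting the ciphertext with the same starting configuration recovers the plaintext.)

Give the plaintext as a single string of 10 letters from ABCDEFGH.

Answer: ADGDAAACAF

Derivation:
Char 1 ('C'): step: R->3, L=5; C->plug->C->R->D->L->F->refl->B->L'->F->R'->A->plug->A
Char 2 ('G'): step: R->4, L=5; G->plug->G->R->B->L->G->refl->A->L'->H->R'->D->plug->D
Char 3 ('H'): step: R->5, L=5; H->plug->H->R->F->L->B->refl->F->L'->D->R'->G->plug->G
Char 4 ('B'): step: R->6, L=5; B->plug->B->R->F->L->B->refl->F->L'->D->R'->D->plug->D
Char 5 ('C'): step: R->7, L=5; C->plug->C->R->C->L->C->refl->H->L'->E->R'->A->plug->A
Char 6 ('H'): step: R->0, L->6 (L advanced); H->plug->H->R->D->L->G->refl->A->L'->E->R'->A->plug->A
Char 7 ('D'): step: R->1, L=6; D->plug->D->R->B->L->B->refl->F->L'->A->R'->A->plug->A
Char 8 ('F'): step: R->2, L=6; F->plug->F->R->B->L->B->refl->F->L'->A->R'->C->plug->C
Char 9 ('H'): step: R->3, L=6; H->plug->H->R->C->L->E->refl->D->L'->F->R'->A->plug->A
Char 10 ('B'): step: R->4, L=6; B->plug->B->R->C->L->E->refl->D->L'->F->R'->F->plug->F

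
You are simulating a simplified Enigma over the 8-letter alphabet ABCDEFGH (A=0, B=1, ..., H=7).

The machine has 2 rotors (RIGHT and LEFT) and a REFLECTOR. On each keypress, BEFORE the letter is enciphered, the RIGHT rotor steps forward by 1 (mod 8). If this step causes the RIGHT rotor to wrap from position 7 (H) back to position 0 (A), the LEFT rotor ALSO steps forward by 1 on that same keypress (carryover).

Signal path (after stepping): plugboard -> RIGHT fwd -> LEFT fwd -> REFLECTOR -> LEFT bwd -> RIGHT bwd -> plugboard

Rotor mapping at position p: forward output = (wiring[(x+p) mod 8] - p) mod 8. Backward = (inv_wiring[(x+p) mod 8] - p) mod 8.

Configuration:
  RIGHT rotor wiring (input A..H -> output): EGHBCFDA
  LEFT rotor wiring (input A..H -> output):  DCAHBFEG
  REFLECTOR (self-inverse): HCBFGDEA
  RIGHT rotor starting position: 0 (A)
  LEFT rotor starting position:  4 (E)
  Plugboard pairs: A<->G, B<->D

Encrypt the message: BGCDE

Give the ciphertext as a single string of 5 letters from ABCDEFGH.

Answer: HFHAC

Derivation:
Char 1 ('B'): step: R->1, L=4; B->plug->D->R->B->L->B->refl->C->L'->D->R'->H->plug->H
Char 2 ('G'): step: R->2, L=4; G->plug->A->R->F->L->G->refl->E->L'->G->R'->F->plug->F
Char 3 ('C'): step: R->3, L=4; C->plug->C->R->C->L->A->refl->H->L'->E->R'->H->plug->H
Char 4 ('D'): step: R->4, L=4; D->plug->B->R->B->L->B->refl->C->L'->D->R'->G->plug->A
Char 5 ('E'): step: R->5, L=4; E->plug->E->R->B->L->B->refl->C->L'->D->R'->C->plug->C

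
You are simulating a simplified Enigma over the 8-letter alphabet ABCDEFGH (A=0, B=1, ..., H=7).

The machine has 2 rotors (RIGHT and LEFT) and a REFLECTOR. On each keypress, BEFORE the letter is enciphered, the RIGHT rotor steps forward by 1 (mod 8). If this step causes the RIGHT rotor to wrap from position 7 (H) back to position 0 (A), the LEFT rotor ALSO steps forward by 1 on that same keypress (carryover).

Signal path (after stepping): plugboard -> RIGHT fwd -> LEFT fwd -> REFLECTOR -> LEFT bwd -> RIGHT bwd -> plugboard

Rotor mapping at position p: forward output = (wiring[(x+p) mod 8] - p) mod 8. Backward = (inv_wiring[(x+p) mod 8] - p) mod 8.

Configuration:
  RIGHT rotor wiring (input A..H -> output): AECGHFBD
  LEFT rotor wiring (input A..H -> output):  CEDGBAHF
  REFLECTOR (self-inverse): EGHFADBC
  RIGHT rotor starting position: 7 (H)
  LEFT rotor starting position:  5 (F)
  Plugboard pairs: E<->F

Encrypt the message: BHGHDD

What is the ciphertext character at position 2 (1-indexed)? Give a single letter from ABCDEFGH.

Char 1 ('B'): step: R->0, L->6 (L advanced); B->plug->B->R->E->L->F->refl->D->L'->G->R'->D->plug->D
Char 2 ('H'): step: R->1, L=6; H->plug->H->R->H->L->C->refl->H->L'->B->R'->B->plug->B

B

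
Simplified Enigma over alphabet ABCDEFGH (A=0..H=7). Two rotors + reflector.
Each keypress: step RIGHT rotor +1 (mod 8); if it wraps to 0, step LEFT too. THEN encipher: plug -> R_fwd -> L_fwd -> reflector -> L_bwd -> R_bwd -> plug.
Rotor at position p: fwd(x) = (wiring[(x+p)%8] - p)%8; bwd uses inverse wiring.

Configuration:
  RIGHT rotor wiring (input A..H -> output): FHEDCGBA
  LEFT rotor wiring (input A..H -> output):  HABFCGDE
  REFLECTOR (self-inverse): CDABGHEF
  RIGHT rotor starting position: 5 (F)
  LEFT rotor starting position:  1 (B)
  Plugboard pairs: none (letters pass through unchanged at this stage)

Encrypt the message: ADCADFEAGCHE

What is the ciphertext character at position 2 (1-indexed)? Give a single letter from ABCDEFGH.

Char 1 ('A'): step: R->6, L=1; A->plug->A->R->D->L->B->refl->D->L'->G->R'->E->plug->E
Char 2 ('D'): step: R->7, L=1; D->plug->D->R->F->L->C->refl->A->L'->B->R'->A->plug->A

A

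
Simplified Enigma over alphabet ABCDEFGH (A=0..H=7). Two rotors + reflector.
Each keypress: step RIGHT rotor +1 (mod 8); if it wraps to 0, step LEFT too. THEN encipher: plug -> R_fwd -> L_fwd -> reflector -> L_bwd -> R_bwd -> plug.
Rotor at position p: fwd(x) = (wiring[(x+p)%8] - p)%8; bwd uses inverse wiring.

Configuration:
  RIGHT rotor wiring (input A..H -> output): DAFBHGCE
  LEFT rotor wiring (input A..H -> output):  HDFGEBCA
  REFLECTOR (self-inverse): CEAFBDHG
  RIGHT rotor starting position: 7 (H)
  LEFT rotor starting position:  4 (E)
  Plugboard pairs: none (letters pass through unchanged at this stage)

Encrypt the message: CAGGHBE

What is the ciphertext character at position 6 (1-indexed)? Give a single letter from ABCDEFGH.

Char 1 ('C'): step: R->0, L->5 (L advanced); C->plug->C->R->F->L->A->refl->C->L'->D->R'->A->plug->A
Char 2 ('A'): step: R->1, L=5; A->plug->A->R->H->L->H->refl->G->L'->E->R'->B->plug->B
Char 3 ('G'): step: R->2, L=5; G->plug->G->R->B->L->F->refl->D->L'->C->R'->F->plug->F
Char 4 ('G'): step: R->3, L=5; G->plug->G->R->F->L->A->refl->C->L'->D->R'->C->plug->C
Char 5 ('H'): step: R->4, L=5; H->plug->H->R->F->L->A->refl->C->L'->D->R'->A->plug->A
Char 6 ('B'): step: R->5, L=5; B->plug->B->R->F->L->A->refl->C->L'->D->R'->E->plug->E

E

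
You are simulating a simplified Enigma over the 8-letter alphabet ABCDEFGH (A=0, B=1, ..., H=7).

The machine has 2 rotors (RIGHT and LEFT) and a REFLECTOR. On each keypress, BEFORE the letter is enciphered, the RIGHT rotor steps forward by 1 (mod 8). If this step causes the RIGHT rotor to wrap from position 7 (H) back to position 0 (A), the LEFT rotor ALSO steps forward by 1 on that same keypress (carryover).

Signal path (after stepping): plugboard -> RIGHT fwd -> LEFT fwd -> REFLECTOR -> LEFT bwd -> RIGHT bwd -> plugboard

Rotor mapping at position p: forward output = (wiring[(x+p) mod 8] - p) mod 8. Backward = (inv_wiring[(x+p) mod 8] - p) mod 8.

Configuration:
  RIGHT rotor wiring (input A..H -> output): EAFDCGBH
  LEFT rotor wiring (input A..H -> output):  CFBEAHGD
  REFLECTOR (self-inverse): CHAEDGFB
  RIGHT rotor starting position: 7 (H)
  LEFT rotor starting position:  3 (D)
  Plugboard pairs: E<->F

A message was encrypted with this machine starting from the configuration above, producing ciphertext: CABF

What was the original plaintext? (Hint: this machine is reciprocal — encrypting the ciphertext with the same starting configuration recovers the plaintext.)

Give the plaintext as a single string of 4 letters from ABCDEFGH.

Char 1 ('C'): step: R->0, L->4 (L advanced); C->plug->C->R->F->L->B->refl->H->L'->D->R'->D->plug->D
Char 2 ('A'): step: R->1, L=4; A->plug->A->R->H->L->A->refl->C->L'->C->R'->C->plug->C
Char 3 ('B'): step: R->2, L=4; B->plug->B->R->B->L->D->refl->E->L'->A->R'->C->plug->C
Char 4 ('F'): step: R->3, L=4; F->plug->E->R->E->L->G->refl->F->L'->G->R'->D->plug->D

Answer: DCCD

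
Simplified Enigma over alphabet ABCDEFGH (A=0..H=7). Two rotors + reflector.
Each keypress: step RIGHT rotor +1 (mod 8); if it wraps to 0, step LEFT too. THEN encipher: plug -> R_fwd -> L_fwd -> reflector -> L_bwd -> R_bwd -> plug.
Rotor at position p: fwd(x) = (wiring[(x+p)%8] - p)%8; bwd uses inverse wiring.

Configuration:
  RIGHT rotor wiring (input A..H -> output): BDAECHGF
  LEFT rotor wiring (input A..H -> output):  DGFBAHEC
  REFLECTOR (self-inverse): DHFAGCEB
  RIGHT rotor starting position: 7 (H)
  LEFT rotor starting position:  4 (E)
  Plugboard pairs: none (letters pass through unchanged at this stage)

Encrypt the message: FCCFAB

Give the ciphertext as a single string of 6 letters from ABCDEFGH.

Answer: HEBDBD

Derivation:
Char 1 ('F'): step: R->0, L->5 (L advanced); F->plug->F->R->H->L->D->refl->A->L'->F->R'->H->plug->H
Char 2 ('C'): step: R->1, L=5; C->plug->C->R->D->L->G->refl->E->L'->G->R'->E->plug->E
Char 3 ('C'): step: R->2, L=5; C->plug->C->R->A->L->C->refl->F->L'->C->R'->B->plug->B
Char 4 ('F'): step: R->3, L=5; F->plug->F->R->G->L->E->refl->G->L'->D->R'->D->plug->D
Char 5 ('A'): step: R->4, L=5; A->plug->A->R->G->L->E->refl->G->L'->D->R'->B->plug->B
Char 6 ('B'): step: R->5, L=5; B->plug->B->R->B->L->H->refl->B->L'->E->R'->D->plug->D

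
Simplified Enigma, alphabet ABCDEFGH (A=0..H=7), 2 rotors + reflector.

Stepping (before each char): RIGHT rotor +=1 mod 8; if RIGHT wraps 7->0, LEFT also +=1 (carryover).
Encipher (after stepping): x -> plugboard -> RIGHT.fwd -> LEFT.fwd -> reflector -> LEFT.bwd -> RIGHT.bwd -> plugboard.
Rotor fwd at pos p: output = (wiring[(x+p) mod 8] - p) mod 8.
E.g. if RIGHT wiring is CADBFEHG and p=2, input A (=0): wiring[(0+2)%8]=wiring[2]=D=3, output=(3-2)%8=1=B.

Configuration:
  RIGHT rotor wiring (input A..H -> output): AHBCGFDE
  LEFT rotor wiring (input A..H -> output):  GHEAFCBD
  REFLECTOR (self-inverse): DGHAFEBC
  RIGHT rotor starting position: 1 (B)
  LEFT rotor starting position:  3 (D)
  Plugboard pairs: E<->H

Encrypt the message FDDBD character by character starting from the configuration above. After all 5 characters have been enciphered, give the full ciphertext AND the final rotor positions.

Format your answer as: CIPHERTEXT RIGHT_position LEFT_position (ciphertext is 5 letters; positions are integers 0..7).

Answer: HEEAC 6 3

Derivation:
Char 1 ('F'): step: R->2, L=3; F->plug->F->R->C->L->H->refl->C->L'->B->R'->E->plug->H
Char 2 ('D'): step: R->3, L=3; D->plug->D->R->A->L->F->refl->E->L'->G->R'->H->plug->E
Char 3 ('D'): step: R->4, L=3; D->plug->D->R->A->L->F->refl->E->L'->G->R'->H->plug->E
Char 4 ('B'): step: R->5, L=3; B->plug->B->R->G->L->E->refl->F->L'->A->R'->A->plug->A
Char 5 ('D'): step: R->6, L=3; D->plug->D->R->B->L->C->refl->H->L'->C->R'->C->plug->C
Final: ciphertext=HEEAC, RIGHT=6, LEFT=3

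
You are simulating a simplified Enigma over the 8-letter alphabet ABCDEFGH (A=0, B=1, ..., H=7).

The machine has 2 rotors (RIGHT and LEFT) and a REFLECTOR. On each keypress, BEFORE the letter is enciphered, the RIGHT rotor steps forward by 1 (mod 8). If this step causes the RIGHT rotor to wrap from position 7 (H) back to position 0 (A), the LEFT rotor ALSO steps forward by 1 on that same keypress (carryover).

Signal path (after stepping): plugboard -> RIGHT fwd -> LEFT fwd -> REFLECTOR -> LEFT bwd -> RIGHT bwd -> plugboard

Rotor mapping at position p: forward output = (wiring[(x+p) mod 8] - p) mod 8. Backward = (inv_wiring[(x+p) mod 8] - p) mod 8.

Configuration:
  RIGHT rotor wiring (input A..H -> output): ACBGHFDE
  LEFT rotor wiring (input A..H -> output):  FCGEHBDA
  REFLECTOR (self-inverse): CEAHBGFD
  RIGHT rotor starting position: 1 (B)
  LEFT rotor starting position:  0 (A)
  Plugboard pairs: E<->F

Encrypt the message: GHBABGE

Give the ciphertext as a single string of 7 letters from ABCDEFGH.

Answer: BBCHDHH

Derivation:
Char 1 ('G'): step: R->2, L=0; G->plug->G->R->G->L->D->refl->H->L'->E->R'->B->plug->B
Char 2 ('H'): step: R->3, L=0; H->plug->H->R->G->L->D->refl->H->L'->E->R'->B->plug->B
Char 3 ('B'): step: R->4, L=0; B->plug->B->R->B->L->C->refl->A->L'->H->R'->C->plug->C
Char 4 ('A'): step: R->5, L=0; A->plug->A->R->A->L->F->refl->G->L'->C->R'->H->plug->H
Char 5 ('B'): step: R->6, L=0; B->plug->B->R->G->L->D->refl->H->L'->E->R'->D->plug->D
Char 6 ('G'): step: R->7, L=0; G->plug->G->R->G->L->D->refl->H->L'->E->R'->H->plug->H
Char 7 ('E'): step: R->0, L->1 (L advanced); E->plug->F->R->F->L->C->refl->A->L'->E->R'->H->plug->H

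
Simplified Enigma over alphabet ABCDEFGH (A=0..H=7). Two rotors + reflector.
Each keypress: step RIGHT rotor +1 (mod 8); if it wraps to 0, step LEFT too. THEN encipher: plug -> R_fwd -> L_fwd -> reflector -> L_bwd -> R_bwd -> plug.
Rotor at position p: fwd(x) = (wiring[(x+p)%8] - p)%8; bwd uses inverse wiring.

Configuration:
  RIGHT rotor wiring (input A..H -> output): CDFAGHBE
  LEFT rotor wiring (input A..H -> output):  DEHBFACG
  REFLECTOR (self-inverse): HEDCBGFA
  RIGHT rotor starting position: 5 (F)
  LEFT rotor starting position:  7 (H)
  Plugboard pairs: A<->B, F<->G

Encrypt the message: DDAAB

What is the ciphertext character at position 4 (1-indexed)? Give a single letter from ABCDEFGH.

Char 1 ('D'): step: R->6, L=7; D->plug->D->R->F->L->G->refl->F->L'->C->R'->F->plug->G
Char 2 ('D'): step: R->7, L=7; D->plug->D->R->G->L->B->refl->E->L'->B->R'->E->plug->E
Char 3 ('A'): step: R->0, L->0 (L advanced); A->plug->B->R->D->L->B->refl->E->L'->B->R'->G->plug->F
Char 4 ('A'): step: R->1, L=0; A->plug->B->R->E->L->F->refl->G->L'->H->R'->C->plug->C

C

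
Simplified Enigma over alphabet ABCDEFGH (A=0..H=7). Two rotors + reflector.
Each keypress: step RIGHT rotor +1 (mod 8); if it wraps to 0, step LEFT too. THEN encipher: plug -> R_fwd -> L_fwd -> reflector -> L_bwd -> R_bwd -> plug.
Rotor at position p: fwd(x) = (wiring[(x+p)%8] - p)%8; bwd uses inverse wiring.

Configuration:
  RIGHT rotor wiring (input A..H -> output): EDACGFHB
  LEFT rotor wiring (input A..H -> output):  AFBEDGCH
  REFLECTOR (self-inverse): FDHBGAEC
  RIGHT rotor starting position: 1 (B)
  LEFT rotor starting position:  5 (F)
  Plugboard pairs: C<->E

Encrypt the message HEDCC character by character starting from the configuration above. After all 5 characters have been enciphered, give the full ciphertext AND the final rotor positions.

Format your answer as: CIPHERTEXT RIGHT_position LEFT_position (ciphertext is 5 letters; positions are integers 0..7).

Char 1 ('H'): step: R->2, L=5; H->plug->H->R->B->L->F->refl->A->L'->E->R'->C->plug->E
Char 2 ('E'): step: R->3, L=5; E->plug->C->R->C->L->C->refl->H->L'->G->R'->E->plug->C
Char 3 ('D'): step: R->4, L=5; D->plug->D->R->F->L->E->refl->G->L'->H->R'->F->plug->F
Char 4 ('C'): step: R->5, L=5; C->plug->E->R->G->L->H->refl->C->L'->C->R'->B->plug->B
Char 5 ('C'): step: R->6, L=5; C->plug->E->R->C->L->C->refl->H->L'->G->R'->C->plug->E
Final: ciphertext=ECFBE, RIGHT=6, LEFT=5

Answer: ECFBE 6 5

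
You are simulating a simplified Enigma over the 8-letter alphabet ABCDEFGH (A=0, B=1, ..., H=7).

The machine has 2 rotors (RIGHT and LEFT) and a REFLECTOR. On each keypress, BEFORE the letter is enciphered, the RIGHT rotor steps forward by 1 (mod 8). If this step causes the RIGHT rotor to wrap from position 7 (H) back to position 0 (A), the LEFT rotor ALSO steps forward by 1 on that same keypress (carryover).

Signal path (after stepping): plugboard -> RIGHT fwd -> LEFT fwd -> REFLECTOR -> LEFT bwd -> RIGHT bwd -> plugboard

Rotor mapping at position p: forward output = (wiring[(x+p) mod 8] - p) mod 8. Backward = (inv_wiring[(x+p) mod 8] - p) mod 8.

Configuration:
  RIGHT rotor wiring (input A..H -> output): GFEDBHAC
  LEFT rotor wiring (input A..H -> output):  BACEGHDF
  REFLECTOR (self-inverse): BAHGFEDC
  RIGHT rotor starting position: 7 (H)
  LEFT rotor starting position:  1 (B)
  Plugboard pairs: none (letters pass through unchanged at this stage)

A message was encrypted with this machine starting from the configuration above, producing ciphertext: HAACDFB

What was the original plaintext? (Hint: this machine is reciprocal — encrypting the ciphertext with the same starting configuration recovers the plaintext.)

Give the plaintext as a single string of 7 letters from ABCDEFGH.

Answer: DDHAFCC

Derivation:
Char 1 ('H'): step: R->0, L->2 (L advanced); H->plug->H->R->C->L->E->refl->F->L'->D->R'->D->plug->D
Char 2 ('A'): step: R->1, L=2; A->plug->A->R->E->L->B->refl->A->L'->A->R'->D->plug->D
Char 3 ('A'): step: R->2, L=2; A->plug->A->R->C->L->E->refl->F->L'->D->R'->H->plug->H
Char 4 ('C'): step: R->3, L=2; C->plug->C->R->E->L->B->refl->A->L'->A->R'->A->plug->A
Char 5 ('D'): step: R->4, L=2; D->plug->D->R->G->L->H->refl->C->L'->B->R'->F->plug->F
Char 6 ('F'): step: R->5, L=2; F->plug->F->R->H->L->G->refl->D->L'->F->R'->C->plug->C
Char 7 ('B'): step: R->6, L=2; B->plug->B->R->E->L->B->refl->A->L'->A->R'->C->plug->C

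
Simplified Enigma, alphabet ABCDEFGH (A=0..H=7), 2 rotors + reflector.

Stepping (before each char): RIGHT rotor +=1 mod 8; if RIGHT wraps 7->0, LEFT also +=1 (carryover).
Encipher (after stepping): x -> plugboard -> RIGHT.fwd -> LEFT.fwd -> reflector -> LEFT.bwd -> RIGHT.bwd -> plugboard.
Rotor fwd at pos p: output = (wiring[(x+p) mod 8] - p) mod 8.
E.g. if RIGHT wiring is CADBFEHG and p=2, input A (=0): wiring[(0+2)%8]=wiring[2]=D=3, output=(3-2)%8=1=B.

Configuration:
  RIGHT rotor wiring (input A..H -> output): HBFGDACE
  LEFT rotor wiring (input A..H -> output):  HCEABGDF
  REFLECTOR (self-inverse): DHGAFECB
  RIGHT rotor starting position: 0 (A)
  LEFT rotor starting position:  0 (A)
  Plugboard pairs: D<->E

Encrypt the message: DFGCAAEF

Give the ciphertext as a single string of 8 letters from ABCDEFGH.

Answer: EHADHFHG

Derivation:
Char 1 ('D'): step: R->1, L=0; D->plug->E->R->H->L->F->refl->E->L'->C->R'->D->plug->E
Char 2 ('F'): step: R->2, L=0; F->plug->F->R->C->L->E->refl->F->L'->H->R'->H->plug->H
Char 3 ('G'): step: R->3, L=0; G->plug->G->R->G->L->D->refl->A->L'->D->R'->A->plug->A
Char 4 ('C'): step: R->4, L=0; C->plug->C->R->G->L->D->refl->A->L'->D->R'->E->plug->D
Char 5 ('A'): step: R->5, L=0; A->plug->A->R->D->L->A->refl->D->L'->G->R'->H->plug->H
Char 6 ('A'): step: R->6, L=0; A->plug->A->R->E->L->B->refl->H->L'->A->R'->F->plug->F
Char 7 ('E'): step: R->7, L=0; E->plug->D->R->G->L->D->refl->A->L'->D->R'->H->plug->H
Char 8 ('F'): step: R->0, L->1 (L advanced); F->plug->F->R->A->L->B->refl->H->L'->C->R'->G->plug->G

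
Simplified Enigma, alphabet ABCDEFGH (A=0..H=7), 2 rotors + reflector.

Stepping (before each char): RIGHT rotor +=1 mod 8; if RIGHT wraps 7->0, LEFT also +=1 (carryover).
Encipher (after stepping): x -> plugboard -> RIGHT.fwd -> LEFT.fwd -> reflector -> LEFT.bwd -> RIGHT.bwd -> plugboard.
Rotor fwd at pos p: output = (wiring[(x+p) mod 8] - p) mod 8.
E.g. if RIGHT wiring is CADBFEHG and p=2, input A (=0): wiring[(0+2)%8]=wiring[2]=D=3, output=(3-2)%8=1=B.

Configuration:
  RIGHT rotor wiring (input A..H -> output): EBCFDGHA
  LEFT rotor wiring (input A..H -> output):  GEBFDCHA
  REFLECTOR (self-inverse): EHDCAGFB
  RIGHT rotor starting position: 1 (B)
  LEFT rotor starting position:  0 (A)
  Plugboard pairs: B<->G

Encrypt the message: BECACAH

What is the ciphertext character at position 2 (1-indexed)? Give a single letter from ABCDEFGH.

Char 1 ('B'): step: R->2, L=0; B->plug->G->R->C->L->B->refl->H->L'->G->R'->F->plug->F
Char 2 ('E'): step: R->3, L=0; E->plug->E->R->F->L->C->refl->D->L'->E->R'->D->plug->D

D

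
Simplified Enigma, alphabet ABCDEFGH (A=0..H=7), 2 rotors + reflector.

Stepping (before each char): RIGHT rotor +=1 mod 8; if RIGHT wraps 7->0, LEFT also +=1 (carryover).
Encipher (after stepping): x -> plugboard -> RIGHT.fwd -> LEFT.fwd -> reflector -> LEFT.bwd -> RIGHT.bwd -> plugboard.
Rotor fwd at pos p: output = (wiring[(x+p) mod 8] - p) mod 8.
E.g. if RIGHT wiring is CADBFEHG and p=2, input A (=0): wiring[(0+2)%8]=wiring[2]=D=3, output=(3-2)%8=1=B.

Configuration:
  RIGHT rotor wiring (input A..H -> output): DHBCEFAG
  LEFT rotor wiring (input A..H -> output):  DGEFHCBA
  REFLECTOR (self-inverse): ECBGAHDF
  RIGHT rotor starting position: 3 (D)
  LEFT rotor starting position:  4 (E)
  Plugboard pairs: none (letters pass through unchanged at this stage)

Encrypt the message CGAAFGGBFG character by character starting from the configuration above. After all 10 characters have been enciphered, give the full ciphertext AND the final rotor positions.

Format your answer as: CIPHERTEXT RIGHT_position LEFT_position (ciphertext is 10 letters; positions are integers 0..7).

Char 1 ('C'): step: R->4, L=4; C->plug->C->R->E->L->H->refl->F->L'->C->R'->D->plug->D
Char 2 ('G'): step: R->5, L=4; G->plug->G->R->F->L->C->refl->B->L'->H->R'->H->plug->H
Char 3 ('A'): step: R->6, L=4; A->plug->A->R->C->L->F->refl->H->L'->E->R'->F->plug->F
Char 4 ('A'): step: R->7, L=4; A->plug->A->R->H->L->B->refl->C->L'->F->R'->F->plug->F
Char 5 ('F'): step: R->0, L->5 (L advanced); F->plug->F->R->F->L->H->refl->F->L'->A->R'->G->plug->G
Char 6 ('G'): step: R->1, L=5; G->plug->G->R->F->L->H->refl->F->L'->A->R'->B->plug->B
Char 7 ('G'): step: R->2, L=5; G->plug->G->R->B->L->E->refl->A->L'->G->R'->E->plug->E
Char 8 ('B'): step: R->3, L=5; B->plug->B->R->B->L->E->refl->A->L'->G->R'->H->plug->H
Char 9 ('F'): step: R->4, L=5; F->plug->F->R->D->L->G->refl->D->L'->C->R'->D->plug->D
Char 10 ('G'): step: R->5, L=5; G->plug->G->R->F->L->H->refl->F->L'->A->R'->A->plug->A
Final: ciphertext=DHFFGBEHDA, RIGHT=5, LEFT=5

Answer: DHFFGBEHDA 5 5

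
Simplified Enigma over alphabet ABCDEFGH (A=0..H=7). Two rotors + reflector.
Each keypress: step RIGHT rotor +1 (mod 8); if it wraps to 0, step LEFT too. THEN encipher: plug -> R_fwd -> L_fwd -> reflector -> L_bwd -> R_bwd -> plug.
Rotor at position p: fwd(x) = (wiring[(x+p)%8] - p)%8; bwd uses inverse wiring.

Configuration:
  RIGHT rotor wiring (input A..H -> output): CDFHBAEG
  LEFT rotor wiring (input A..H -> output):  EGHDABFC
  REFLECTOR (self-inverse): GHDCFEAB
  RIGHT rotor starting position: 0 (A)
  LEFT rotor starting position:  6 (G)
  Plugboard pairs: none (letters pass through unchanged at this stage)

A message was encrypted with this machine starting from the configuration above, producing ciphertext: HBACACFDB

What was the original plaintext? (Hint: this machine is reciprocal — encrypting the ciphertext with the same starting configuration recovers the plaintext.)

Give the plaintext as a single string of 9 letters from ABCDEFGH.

Char 1 ('H'): step: R->1, L=6; H->plug->H->R->B->L->E->refl->F->L'->F->R'->G->plug->G
Char 2 ('B'): step: R->2, L=6; B->plug->B->R->F->L->F->refl->E->L'->B->R'->H->plug->H
Char 3 ('A'): step: R->3, L=6; A->plug->A->R->E->L->B->refl->H->L'->A->R'->G->plug->G
Char 4 ('C'): step: R->4, L=6; C->plug->C->R->A->L->H->refl->B->L'->E->R'->B->plug->B
Char 5 ('A'): step: R->5, L=6; A->plug->A->R->D->L->A->refl->G->L'->C->R'->G->plug->G
Char 6 ('C'): step: R->6, L=6; C->plug->C->R->E->L->B->refl->H->L'->A->R'->B->plug->B
Char 7 ('F'): step: R->7, L=6; F->plug->F->R->C->L->G->refl->A->L'->D->R'->B->plug->B
Char 8 ('D'): step: R->0, L->7 (L advanced); D->plug->D->R->H->L->G->refl->A->L'->D->R'->B->plug->B
Char 9 ('B'): step: R->1, L=7; B->plug->B->R->E->L->E->refl->F->L'->B->R'->H->plug->H

Answer: GHGBGBBBH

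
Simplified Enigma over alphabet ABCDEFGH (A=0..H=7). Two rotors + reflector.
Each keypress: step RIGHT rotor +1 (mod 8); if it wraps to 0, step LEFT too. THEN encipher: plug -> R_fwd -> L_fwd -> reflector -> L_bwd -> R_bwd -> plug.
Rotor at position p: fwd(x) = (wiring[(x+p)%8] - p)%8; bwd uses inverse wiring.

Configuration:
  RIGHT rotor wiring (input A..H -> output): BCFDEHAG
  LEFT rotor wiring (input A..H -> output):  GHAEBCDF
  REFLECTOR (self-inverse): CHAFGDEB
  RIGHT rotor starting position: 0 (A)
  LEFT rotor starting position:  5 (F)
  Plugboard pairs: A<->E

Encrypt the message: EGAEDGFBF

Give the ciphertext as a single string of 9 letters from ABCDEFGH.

Answer: FBFAECGAG

Derivation:
Char 1 ('E'): step: R->1, L=5; E->plug->A->R->B->L->G->refl->E->L'->H->R'->F->plug->F
Char 2 ('G'): step: R->2, L=5; G->plug->G->R->H->L->E->refl->G->L'->B->R'->B->plug->B
Char 3 ('A'): step: R->3, L=5; A->plug->E->R->D->L->B->refl->H->L'->G->R'->F->plug->F
Char 4 ('E'): step: R->4, L=5; E->plug->A->R->A->L->F->refl->D->L'->F->R'->E->plug->A
Char 5 ('D'): step: R->5, L=5; D->plug->D->R->E->L->C->refl->A->L'->C->R'->A->plug->E
Char 6 ('G'): step: R->6, L=5; G->plug->G->R->G->L->H->refl->B->L'->D->R'->C->plug->C
Char 7 ('F'): step: R->7, L=5; F->plug->F->R->F->L->D->refl->F->L'->A->R'->G->plug->G
Char 8 ('B'): step: R->0, L->6 (L advanced); B->plug->B->R->C->L->A->refl->C->L'->E->R'->E->plug->A
Char 9 ('F'): step: R->1, L=6; F->plug->F->R->H->L->E->refl->G->L'->F->R'->G->plug->G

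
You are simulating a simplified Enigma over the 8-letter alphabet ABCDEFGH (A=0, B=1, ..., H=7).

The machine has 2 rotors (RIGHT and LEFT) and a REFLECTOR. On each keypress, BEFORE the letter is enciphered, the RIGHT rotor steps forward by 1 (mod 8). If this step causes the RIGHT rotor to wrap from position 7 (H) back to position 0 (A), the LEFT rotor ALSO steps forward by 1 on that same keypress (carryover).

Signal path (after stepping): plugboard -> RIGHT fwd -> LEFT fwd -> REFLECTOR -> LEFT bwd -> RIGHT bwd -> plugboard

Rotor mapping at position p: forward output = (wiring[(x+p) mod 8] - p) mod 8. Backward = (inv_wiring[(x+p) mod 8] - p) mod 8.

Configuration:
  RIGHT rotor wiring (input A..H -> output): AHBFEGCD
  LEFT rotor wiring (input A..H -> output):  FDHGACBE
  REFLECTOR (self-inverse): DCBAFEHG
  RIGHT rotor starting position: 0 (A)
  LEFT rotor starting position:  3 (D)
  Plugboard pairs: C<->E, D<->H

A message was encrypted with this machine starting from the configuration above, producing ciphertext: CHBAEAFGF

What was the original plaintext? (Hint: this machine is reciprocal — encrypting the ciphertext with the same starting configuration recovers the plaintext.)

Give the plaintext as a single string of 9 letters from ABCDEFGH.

Char 1 ('C'): step: R->1, L=3; C->plug->E->R->F->L->C->refl->B->L'->E->R'->C->plug->E
Char 2 ('H'): step: R->2, L=3; H->plug->D->R->E->L->B->refl->C->L'->F->R'->H->plug->D
Char 3 ('B'): step: R->3, L=3; B->plug->B->R->B->L->F->refl->E->L'->H->R'->D->plug->H
Char 4 ('A'): step: R->4, L=3; A->plug->A->R->A->L->D->refl->A->L'->G->R'->C->plug->E
Char 5 ('E'): step: R->5, L=3; E->plug->C->R->G->L->A->refl->D->L'->A->R'->G->plug->G
Char 6 ('A'): step: R->6, L=3; A->plug->A->R->E->L->B->refl->C->L'->F->R'->B->plug->B
Char 7 ('F'): step: R->7, L=3; F->plug->F->R->F->L->C->refl->B->L'->E->R'->A->plug->A
Char 8 ('G'): step: R->0, L->4 (L advanced); G->plug->G->R->C->L->F->refl->E->L'->A->R'->A->plug->A
Char 9 ('F'): step: R->1, L=4; F->plug->F->R->B->L->G->refl->H->L'->F->R'->E->plug->C

Answer: EDHEGBAAC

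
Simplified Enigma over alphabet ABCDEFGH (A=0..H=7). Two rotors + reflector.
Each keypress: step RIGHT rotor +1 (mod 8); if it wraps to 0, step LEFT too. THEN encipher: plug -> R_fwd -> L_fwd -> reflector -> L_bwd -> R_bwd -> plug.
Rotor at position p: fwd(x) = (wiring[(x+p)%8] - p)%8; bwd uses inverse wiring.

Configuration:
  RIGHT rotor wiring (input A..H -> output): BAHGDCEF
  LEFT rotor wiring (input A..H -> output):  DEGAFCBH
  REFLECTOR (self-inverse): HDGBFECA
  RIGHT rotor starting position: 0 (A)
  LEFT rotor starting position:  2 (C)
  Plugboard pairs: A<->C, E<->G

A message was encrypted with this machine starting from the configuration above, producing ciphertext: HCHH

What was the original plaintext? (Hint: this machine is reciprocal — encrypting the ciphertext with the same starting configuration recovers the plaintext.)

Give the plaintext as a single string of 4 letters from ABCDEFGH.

Answer: ADCB

Derivation:
Char 1 ('H'): step: R->1, L=2; H->plug->H->R->A->L->E->refl->F->L'->F->R'->C->plug->A
Char 2 ('C'): step: R->2, L=2; C->plug->A->R->F->L->F->refl->E->L'->A->R'->D->plug->D
Char 3 ('H'): step: R->3, L=2; H->plug->H->R->E->L->H->refl->A->L'->D->R'->A->plug->C
Char 4 ('H'): step: R->4, L=2; H->plug->H->R->C->L->D->refl->B->L'->G->R'->B->plug->B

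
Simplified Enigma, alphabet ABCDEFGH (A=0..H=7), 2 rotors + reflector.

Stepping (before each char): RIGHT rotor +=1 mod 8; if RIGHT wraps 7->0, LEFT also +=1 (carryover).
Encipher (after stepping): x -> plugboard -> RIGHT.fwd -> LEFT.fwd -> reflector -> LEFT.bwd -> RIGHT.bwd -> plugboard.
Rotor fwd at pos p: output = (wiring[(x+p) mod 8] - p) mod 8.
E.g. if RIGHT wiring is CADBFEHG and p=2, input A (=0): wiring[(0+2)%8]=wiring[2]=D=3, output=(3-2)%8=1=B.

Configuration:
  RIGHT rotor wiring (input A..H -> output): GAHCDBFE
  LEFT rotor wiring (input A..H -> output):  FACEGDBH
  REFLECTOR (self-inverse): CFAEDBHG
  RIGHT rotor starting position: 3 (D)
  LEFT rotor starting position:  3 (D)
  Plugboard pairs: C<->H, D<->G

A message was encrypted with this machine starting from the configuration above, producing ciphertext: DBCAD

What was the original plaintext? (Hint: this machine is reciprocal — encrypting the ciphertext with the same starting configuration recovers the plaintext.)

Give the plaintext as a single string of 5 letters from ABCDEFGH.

Answer: ACADE

Derivation:
Char 1 ('D'): step: R->4, L=3; D->plug->G->R->D->L->G->refl->H->L'->H->R'->A->plug->A
Char 2 ('B'): step: R->5, L=3; B->plug->B->R->A->L->B->refl->F->L'->G->R'->H->plug->C
Char 3 ('C'): step: R->6, L=3; C->plug->H->R->D->L->G->refl->H->L'->H->R'->A->plug->A
Char 4 ('A'): step: R->7, L=3; A->plug->A->R->F->L->C->refl->A->L'->C->R'->G->plug->D
Char 5 ('D'): step: R->0, L->4 (L advanced); D->plug->G->R->F->L->E->refl->D->L'->D->R'->E->plug->E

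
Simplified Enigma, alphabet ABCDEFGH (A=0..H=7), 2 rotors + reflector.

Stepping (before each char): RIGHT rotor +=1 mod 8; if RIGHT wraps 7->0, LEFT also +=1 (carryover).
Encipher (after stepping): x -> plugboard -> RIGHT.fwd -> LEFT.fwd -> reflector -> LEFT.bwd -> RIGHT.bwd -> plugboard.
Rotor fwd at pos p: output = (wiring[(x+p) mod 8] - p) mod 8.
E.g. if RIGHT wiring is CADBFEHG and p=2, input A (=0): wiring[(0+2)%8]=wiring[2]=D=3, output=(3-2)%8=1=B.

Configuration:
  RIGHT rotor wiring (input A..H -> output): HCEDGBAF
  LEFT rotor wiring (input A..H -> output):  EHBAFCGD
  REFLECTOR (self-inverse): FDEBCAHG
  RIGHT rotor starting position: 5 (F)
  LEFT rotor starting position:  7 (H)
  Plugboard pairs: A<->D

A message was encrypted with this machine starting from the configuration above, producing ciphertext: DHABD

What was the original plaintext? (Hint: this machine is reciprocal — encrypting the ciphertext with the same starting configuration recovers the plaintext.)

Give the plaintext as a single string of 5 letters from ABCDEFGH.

Answer: CGCGA

Derivation:
Char 1 ('D'): step: R->6, L=7; D->plug->A->R->C->L->A->refl->F->L'->B->R'->C->plug->C
Char 2 ('H'): step: R->7, L=7; H->plug->H->R->B->L->F->refl->A->L'->C->R'->G->plug->G
Char 3 ('A'): step: R->0, L->0 (L advanced); A->plug->D->R->D->L->A->refl->F->L'->E->R'->C->plug->C
Char 4 ('B'): step: R->1, L=0; B->plug->B->R->D->L->A->refl->F->L'->E->R'->G->plug->G
Char 5 ('D'): step: R->2, L=0; D->plug->A->R->C->L->B->refl->D->L'->H->R'->D->plug->A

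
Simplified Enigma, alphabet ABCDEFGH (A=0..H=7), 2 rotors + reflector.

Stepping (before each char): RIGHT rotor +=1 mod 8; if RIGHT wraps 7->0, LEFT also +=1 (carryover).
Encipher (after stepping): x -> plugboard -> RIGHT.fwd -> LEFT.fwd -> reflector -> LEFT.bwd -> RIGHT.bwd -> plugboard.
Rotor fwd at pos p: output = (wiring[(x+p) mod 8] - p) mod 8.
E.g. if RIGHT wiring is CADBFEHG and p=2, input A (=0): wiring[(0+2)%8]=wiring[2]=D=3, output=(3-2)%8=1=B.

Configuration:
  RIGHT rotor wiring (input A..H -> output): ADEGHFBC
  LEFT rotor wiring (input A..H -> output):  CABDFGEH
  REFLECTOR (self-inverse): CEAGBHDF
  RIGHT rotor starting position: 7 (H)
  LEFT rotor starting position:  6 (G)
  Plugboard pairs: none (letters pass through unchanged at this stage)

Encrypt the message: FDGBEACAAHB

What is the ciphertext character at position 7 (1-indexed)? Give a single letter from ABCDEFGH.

Char 1 ('F'): step: R->0, L->7 (L advanced); F->plug->F->R->F->L->G->refl->D->L'->B->R'->G->plug->G
Char 2 ('D'): step: R->1, L=7; D->plug->D->R->G->L->H->refl->F->L'->H->R'->H->plug->H
Char 3 ('G'): step: R->2, L=7; G->plug->G->R->G->L->H->refl->F->L'->H->R'->E->plug->E
Char 4 ('B'): step: R->3, L=7; B->plug->B->R->E->L->E->refl->B->L'->C->R'->C->plug->C
Char 5 ('E'): step: R->4, L=7; E->plug->E->R->E->L->E->refl->B->L'->C->R'->H->plug->H
Char 6 ('A'): step: R->5, L=7; A->plug->A->R->A->L->A->refl->C->L'->D->R'->D->plug->D
Char 7 ('C'): step: R->6, L=7; C->plug->C->R->C->L->B->refl->E->L'->E->R'->B->plug->B

B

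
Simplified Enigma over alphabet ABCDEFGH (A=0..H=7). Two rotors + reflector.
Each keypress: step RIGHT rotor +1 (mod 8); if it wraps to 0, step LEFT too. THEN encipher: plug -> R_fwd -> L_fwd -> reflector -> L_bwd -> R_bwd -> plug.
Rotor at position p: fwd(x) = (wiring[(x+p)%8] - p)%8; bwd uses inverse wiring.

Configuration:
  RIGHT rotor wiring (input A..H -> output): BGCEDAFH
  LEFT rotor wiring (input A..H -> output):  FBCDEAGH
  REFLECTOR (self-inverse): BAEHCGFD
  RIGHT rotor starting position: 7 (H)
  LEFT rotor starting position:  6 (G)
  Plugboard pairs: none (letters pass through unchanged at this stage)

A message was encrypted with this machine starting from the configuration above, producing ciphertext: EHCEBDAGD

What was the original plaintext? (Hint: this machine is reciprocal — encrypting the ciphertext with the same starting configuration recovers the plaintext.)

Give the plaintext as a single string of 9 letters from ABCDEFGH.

Char 1 ('E'): step: R->0, L->7 (L advanced); E->plug->E->R->D->L->D->refl->H->L'->H->R'->H->plug->H
Char 2 ('H'): step: R->1, L=7; H->plug->H->R->A->L->A->refl->B->L'->G->R'->G->plug->G
Char 3 ('C'): step: R->2, L=7; C->plug->C->R->B->L->G->refl->F->L'->F->R'->F->plug->F
Char 4 ('E'): step: R->3, L=7; E->plug->E->R->E->L->E->refl->C->L'->C->R'->D->plug->D
Char 5 ('B'): step: R->4, L=7; B->plug->B->R->E->L->E->refl->C->L'->C->R'->F->plug->F
Char 6 ('D'): step: R->5, L=7; D->plug->D->R->E->L->E->refl->C->L'->C->R'->C->plug->C
Char 7 ('A'): step: R->6, L=7; A->plug->A->R->H->L->H->refl->D->L'->D->R'->C->plug->C
Char 8 ('G'): step: R->7, L=7; G->plug->G->R->B->L->G->refl->F->L'->F->R'->E->plug->E
Char 9 ('D'): step: R->0, L->0 (L advanced); D->plug->D->R->E->L->E->refl->C->L'->C->R'->C->plug->C

Answer: HGFDFCCEC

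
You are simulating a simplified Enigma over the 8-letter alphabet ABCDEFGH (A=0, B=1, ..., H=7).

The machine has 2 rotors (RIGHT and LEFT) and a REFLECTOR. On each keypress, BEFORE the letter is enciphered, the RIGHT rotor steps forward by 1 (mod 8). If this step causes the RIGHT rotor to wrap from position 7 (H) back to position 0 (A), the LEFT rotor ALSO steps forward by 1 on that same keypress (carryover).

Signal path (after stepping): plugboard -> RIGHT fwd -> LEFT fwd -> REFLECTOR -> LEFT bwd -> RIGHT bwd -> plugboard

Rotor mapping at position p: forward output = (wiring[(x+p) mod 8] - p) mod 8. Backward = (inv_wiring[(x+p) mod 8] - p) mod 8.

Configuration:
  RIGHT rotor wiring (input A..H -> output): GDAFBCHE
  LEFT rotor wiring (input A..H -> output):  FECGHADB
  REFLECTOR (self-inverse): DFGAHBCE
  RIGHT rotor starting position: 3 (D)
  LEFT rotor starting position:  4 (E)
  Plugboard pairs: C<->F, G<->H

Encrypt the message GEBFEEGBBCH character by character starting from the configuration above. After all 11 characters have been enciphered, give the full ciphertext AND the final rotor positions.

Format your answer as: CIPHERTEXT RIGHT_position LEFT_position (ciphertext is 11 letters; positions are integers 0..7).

Char 1 ('G'): step: R->4, L=4; G->plug->H->R->B->L->E->refl->H->L'->C->R'->E->plug->E
Char 2 ('E'): step: R->5, L=4; E->plug->E->R->G->L->G->refl->C->L'->H->R'->C->plug->F
Char 3 ('B'): step: R->6, L=4; B->plug->B->R->G->L->G->refl->C->L'->H->R'->F->plug->C
Char 4 ('F'): step: R->7, L=4; F->plug->C->R->E->L->B->refl->F->L'->D->R'->G->plug->H
Char 5 ('E'): step: R->0, L->5 (L advanced); E->plug->E->R->B->L->G->refl->C->L'->H->R'->G->plug->H
Char 6 ('E'): step: R->1, L=5; E->plug->E->R->B->L->G->refl->C->L'->H->R'->B->plug->B
Char 7 ('G'): step: R->2, L=5; G->plug->H->R->B->L->G->refl->C->L'->H->R'->C->plug->F
Char 8 ('B'): step: R->3, L=5; B->plug->B->R->G->L->B->refl->F->L'->F->R'->H->plug->G
Char 9 ('B'): step: R->4, L=5; B->plug->B->R->G->L->B->refl->F->L'->F->R'->A->plug->A
Char 10 ('C'): step: R->5, L=5; C->plug->F->R->D->L->A->refl->D->L'->A->R'->G->plug->H
Char 11 ('H'): step: R->6, L=5; H->plug->G->R->D->L->A->refl->D->L'->A->R'->C->plug->F
Final: ciphertext=EFCHHBFGAHF, RIGHT=6, LEFT=5

Answer: EFCHHBFGAHF 6 5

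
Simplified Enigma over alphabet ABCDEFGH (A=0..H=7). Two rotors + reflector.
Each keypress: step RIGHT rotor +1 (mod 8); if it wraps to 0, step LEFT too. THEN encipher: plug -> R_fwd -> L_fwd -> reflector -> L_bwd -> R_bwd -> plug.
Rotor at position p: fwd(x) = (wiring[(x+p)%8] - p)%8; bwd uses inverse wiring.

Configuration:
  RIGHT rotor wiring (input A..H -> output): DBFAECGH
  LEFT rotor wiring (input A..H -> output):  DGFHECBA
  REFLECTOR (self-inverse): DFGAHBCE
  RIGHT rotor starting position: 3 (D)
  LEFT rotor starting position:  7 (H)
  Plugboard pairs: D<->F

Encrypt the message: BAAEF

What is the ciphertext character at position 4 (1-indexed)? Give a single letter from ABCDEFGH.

Char 1 ('B'): step: R->4, L=7; B->plug->B->R->G->L->D->refl->A->L'->E->R'->H->plug->H
Char 2 ('A'): step: R->5, L=7; A->plug->A->R->F->L->F->refl->B->L'->A->R'->F->plug->D
Char 3 ('A'): step: R->6, L=7; A->plug->A->R->A->L->B->refl->F->L'->F->R'->C->plug->C
Char 4 ('E'): step: R->7, L=7; E->plug->E->R->B->L->E->refl->H->L'->C->R'->C->plug->C

C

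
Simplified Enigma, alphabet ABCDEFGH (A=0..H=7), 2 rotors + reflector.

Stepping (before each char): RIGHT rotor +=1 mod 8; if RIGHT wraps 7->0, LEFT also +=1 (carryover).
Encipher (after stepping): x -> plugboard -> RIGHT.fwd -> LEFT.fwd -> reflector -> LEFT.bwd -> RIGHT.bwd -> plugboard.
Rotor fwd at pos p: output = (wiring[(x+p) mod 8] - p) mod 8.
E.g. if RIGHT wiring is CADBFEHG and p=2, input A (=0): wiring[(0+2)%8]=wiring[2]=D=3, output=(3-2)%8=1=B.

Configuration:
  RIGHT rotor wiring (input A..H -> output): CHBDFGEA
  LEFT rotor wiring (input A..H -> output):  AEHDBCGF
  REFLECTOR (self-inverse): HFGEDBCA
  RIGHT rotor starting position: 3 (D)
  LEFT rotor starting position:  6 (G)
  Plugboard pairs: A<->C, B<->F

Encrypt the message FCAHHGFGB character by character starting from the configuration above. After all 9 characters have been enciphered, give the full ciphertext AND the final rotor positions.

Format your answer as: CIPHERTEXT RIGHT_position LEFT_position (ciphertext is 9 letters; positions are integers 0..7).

Answer: BHBEEBEHH 4 7

Derivation:
Char 1 ('F'): step: R->4, L=6; F->plug->B->R->C->L->C->refl->G->L'->D->R'->F->plug->B
Char 2 ('C'): step: R->5, L=6; C->plug->A->R->B->L->H->refl->A->L'->A->R'->H->plug->H
Char 3 ('A'): step: R->6, L=6; A->plug->C->R->E->L->B->refl->F->L'->F->R'->F->plug->B
Char 4 ('H'): step: R->7, L=6; H->plug->H->R->F->L->F->refl->B->L'->E->R'->E->plug->E
Char 5 ('H'): step: R->0, L->7 (L advanced); H->plug->H->R->A->L->G->refl->C->L'->F->R'->E->plug->E
Char 6 ('G'): step: R->1, L=7; G->plug->G->R->H->L->H->refl->A->L'->D->R'->F->plug->B
Char 7 ('F'): step: R->2, L=7; F->plug->B->R->B->L->B->refl->F->L'->C->R'->E->plug->E
Char 8 ('G'): step: R->3, L=7; G->plug->G->R->E->L->E->refl->D->L'->G->R'->H->plug->H
Char 9 ('B'): step: R->4, L=7; B->plug->F->R->D->L->A->refl->H->L'->H->R'->H->plug->H
Final: ciphertext=BHBEEBEHH, RIGHT=4, LEFT=7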